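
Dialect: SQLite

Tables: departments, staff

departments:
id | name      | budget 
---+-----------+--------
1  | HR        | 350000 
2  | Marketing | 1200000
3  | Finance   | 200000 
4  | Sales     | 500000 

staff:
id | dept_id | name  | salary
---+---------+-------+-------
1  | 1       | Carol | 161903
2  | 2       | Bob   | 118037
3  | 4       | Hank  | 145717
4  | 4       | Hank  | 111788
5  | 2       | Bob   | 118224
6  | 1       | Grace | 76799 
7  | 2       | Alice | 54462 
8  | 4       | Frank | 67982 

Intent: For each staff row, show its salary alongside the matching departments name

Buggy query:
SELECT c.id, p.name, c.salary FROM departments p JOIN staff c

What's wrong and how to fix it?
Bug: JOIN with no ON clause produces a cartesian product; every staff row pairs with every departments row

Fix: Specify the join condition linking the foreign key to the parent id

Corrected query:
SELECT c.id, p.name, c.salary FROM departments p JOIN staff c ON c.dept_id = p.id

Result:
id | name      | salary
---+-----------+-------
1  | HR        | 161903
2  | Marketing | 118037
3  | Sales     | 145717
4  | Sales     | 111788
5  | Marketing | 118224
6  | HR        | 76799 
7  | Marketing | 54462 
8  | Sales     | 67982 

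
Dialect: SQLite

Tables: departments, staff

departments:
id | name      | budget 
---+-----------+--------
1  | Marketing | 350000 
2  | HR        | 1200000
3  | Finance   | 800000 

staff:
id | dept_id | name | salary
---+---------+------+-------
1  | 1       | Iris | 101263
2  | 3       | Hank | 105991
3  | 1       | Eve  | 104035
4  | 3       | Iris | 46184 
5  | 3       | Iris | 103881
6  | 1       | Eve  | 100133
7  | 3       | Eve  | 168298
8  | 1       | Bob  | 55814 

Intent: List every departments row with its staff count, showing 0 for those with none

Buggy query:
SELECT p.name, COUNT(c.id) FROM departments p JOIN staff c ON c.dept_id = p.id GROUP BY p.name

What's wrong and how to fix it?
Bug: INNER JOIN drops departments rows that have no matching staff rows

Fix: Use LEFT JOIN so parents without children still appear (COUNT(c.id) gives 0)

Corrected query:
SELECT p.name, COUNT(c.id) FROM departments p LEFT JOIN staff c ON c.dept_id = p.id GROUP BY p.name

Result:
name      | COUNT(c.id)
----------+------------
Finance   | 4          
HR        | 0          
Marketing | 4          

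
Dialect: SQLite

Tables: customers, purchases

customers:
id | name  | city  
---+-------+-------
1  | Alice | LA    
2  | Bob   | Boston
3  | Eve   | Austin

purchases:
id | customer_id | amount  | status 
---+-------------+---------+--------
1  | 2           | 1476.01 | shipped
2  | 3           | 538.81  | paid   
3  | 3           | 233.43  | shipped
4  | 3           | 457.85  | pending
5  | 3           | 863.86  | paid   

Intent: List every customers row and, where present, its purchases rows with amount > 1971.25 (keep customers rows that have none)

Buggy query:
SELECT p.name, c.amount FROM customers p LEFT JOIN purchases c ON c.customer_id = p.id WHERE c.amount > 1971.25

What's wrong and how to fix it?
Bug: A WHERE condition on the right-hand table after LEFT JOIN drops unmatched parents

Fix: Move the right-table condition into the ON clause so unmatched parents are kept

Corrected query:
SELECT p.name, c.amount FROM customers p LEFT JOIN purchases c ON c.customer_id = p.id AND c.amount > 1971.25

Result:
name  | amount
------+-------
Alice | NULL  
Bob   | NULL  
Eve   | NULL  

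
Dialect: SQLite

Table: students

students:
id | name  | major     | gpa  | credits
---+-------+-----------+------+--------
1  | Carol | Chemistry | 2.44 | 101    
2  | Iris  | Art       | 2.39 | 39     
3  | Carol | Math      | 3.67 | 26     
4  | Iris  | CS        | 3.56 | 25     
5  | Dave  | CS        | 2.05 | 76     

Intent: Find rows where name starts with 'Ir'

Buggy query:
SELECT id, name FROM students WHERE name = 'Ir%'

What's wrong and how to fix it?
Bug: '=' compares the literal string including the % character; pattern matching needs LIKE

Fix: Replace '=' with LIKE so 'Ir%' is treated as a pattern

Corrected query:
SELECT id, name FROM students WHERE name LIKE 'Ir%'

Result:
id | name
---+-----
2  | Iris
4  | Iris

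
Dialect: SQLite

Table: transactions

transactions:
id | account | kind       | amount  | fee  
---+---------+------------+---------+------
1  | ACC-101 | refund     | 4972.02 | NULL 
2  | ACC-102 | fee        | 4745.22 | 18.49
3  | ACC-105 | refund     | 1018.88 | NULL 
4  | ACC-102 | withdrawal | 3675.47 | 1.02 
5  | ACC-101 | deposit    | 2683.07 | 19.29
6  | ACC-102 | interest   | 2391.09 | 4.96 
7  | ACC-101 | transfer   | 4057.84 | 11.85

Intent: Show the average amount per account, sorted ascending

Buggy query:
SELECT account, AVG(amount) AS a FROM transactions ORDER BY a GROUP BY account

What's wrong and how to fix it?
Bug: GROUP BY must precede ORDER BY

Fix: Move ORDER BY to the end, after GROUP BY

Corrected query:
SELECT account, AVG(amount) AS a FROM transactions GROUP BY account ORDER BY a

Result:
account | a          
--------+------------
ACC-105 | 1018.88    
ACC-102 | 3603.926667
ACC-101 | 3904.31    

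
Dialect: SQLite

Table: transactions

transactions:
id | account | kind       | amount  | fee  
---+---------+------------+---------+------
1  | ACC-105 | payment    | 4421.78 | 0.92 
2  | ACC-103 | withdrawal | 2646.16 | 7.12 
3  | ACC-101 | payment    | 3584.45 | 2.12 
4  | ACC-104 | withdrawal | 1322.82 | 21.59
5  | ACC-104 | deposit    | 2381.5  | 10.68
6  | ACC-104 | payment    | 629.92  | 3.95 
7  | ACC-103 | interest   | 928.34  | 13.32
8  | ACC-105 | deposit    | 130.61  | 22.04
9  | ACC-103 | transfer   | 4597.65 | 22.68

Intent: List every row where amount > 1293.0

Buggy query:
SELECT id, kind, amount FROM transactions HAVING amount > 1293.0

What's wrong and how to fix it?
Bug: HAVING filters the output of aggregation, but this query has no GROUP BY and no aggregate functions, so SQLite rejects it (HAVING clause on a non-aggregate query); the condition here is per row

Fix: Replace HAVING with WHERE since the condition applies to individual rows

Corrected query:
SELECT id, kind, amount FROM transactions WHERE amount > 1293.0

Result:
id | kind       | amount 
---+------------+--------
1  | payment    | 4421.78
2  | withdrawal | 2646.16
3  | payment    | 3584.45
4  | withdrawal | 1322.82
5  | deposit    | 2381.5 
9  | transfer   | 4597.65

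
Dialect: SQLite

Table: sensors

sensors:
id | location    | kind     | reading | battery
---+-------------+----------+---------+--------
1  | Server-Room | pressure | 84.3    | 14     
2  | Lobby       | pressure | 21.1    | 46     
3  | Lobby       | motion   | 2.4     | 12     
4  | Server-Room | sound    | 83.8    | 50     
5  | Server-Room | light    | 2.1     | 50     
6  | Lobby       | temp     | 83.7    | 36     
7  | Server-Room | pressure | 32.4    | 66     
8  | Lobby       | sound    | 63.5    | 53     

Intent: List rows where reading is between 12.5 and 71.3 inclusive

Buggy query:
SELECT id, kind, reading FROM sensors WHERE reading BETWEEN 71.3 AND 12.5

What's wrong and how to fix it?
Bug: BETWEEN expects the lower bound first; with 71.3 AND 12.5 the range is empty

Fix: Swap the bounds so the smaller value comes first

Corrected query:
SELECT id, kind, reading FROM sensors WHERE reading BETWEEN 12.5 AND 71.3

Result:
id | kind     | reading
---+----------+--------
2  | pressure | 21.1   
7  | pressure | 32.4   
8  | sound    | 63.5   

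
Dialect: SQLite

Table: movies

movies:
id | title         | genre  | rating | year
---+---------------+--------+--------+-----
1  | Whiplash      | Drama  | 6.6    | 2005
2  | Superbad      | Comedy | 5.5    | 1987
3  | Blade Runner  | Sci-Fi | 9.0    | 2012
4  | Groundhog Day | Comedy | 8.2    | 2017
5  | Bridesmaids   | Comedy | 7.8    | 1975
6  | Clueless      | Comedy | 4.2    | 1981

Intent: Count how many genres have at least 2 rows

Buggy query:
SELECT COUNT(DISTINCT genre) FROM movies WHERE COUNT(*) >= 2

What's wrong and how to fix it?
Bug: WHERE filters individual rows, not groups, so a group-level COUNT is invalid there

Fix: Use a subquery that GROUPs and filters with HAVING, then count its rows

Corrected query:
SELECT COUNT(*) FROM (SELECT genre FROM movies GROUP BY genre HAVING COUNT(*) >= 2)

Result:
COUNT(*)
--------
1       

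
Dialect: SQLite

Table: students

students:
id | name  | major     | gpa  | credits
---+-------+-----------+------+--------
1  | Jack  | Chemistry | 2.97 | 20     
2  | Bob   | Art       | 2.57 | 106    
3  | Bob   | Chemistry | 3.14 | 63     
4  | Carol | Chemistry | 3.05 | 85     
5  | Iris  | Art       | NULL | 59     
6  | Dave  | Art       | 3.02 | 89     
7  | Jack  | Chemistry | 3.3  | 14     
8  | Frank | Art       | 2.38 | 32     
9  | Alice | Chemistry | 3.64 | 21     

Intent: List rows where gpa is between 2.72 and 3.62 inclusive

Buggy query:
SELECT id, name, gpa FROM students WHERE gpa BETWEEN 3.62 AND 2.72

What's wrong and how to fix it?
Bug: The bounds are reversed; BETWEEN a AND b requires a <= b to match anything

Fix: Swap the bounds so the smaller value comes first

Corrected query:
SELECT id, name, gpa FROM students WHERE gpa BETWEEN 2.72 AND 3.62

Result:
id | name  | gpa 
---+-------+-----
1  | Jack  | 2.97
3  | Bob   | 3.14
4  | Carol | 3.05
6  | Dave  | 3.02
7  | Jack  | 3.3 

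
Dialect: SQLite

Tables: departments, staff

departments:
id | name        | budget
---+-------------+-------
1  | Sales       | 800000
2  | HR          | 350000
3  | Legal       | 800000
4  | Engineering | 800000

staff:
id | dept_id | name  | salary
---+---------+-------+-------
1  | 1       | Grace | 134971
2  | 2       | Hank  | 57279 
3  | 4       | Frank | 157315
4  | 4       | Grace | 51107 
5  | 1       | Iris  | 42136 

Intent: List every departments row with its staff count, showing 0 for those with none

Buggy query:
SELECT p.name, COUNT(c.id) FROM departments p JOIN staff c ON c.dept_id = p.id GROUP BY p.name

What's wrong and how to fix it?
Bug: An inner join excludes parents with zero children

Fix: Use LEFT JOIN so parents without children still appear (COUNT(c.id) gives 0)

Corrected query:
SELECT p.name, COUNT(c.id) FROM departments p LEFT JOIN staff c ON c.dept_id = p.id GROUP BY p.name

Result:
name        | COUNT(c.id)
------------+------------
Engineering | 2          
HR          | 1          
Legal       | 0          
Sales       | 2          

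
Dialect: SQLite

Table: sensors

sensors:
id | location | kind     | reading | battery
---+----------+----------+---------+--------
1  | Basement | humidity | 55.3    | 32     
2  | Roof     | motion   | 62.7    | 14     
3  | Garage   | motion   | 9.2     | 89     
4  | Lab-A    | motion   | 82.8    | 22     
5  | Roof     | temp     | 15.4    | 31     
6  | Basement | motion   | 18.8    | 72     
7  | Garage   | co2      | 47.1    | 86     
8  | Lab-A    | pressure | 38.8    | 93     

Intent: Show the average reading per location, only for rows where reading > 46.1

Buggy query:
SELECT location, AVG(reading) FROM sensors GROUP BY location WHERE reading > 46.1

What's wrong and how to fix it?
Bug: Row-level WHERE must come before GROUP BY in the clause order

Fix: Move the WHERE clause before GROUP BY

Corrected query:
SELECT location, AVG(reading) FROM sensors WHERE reading > 46.1 GROUP BY location

Result:
location | AVG(reading)
---------+-------------
Basement | 55.3        
Garage   | 47.1        
Lab-A    | 82.8        
Roof     | 62.7        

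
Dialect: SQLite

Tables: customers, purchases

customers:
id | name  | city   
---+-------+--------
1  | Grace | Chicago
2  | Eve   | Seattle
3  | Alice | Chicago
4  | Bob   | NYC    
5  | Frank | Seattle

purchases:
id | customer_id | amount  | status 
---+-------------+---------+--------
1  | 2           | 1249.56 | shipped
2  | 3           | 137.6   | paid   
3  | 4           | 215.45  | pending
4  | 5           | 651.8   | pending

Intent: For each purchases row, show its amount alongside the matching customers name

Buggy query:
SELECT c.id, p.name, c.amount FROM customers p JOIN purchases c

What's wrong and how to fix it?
Bug: JOIN with no ON clause produces a cartesian product; every purchases row pairs with every customers row

Fix: Specify the join condition linking the foreign key to the parent id

Corrected query:
SELECT c.id, p.name, c.amount FROM customers p JOIN purchases c ON c.customer_id = p.id

Result:
id | name  | amount 
---+-------+--------
1  | Eve   | 1249.56
2  | Alice | 137.6  
3  | Bob   | 215.45 
4  | Frank | 651.8  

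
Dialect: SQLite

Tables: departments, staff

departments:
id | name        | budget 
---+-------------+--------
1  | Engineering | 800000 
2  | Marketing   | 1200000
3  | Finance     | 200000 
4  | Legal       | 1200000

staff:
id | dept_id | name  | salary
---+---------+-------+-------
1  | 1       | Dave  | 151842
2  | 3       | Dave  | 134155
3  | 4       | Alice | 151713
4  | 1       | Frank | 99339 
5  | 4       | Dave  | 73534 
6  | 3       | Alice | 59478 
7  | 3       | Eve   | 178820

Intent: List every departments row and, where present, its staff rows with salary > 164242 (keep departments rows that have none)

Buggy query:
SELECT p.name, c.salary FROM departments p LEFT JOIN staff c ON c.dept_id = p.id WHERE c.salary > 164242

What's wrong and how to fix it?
Bug: A WHERE condition on the right-hand table after LEFT JOIN drops unmatched parents

Fix: Put 'c.salary > 164242' in the JOIN's ON clause instead of WHERE

Corrected query:
SELECT p.name, c.salary FROM departments p LEFT JOIN staff c ON c.dept_id = p.id AND c.salary > 164242

Result:
name        | salary
------------+-------
Engineering | NULL  
Marketing   | NULL  
Finance     | 178820
Legal       | NULL  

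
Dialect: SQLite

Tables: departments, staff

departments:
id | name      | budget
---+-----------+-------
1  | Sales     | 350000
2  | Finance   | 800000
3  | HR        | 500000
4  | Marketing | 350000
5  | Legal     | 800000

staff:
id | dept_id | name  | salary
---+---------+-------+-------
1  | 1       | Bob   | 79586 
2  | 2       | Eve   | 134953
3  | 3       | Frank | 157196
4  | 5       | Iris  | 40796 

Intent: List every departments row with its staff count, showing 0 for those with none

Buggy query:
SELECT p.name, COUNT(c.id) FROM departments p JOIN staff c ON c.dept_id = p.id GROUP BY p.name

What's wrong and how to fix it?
Bug: INNER JOIN drops departments rows that have no matching staff rows

Fix: Switch to LEFT JOIN to retain unmatched parent rows

Corrected query:
SELECT p.name, COUNT(c.id) FROM departments p LEFT JOIN staff c ON c.dept_id = p.id GROUP BY p.name

Result:
name      | COUNT(c.id)
----------+------------
Finance   | 1          
HR        | 1          
Legal     | 1          
Marketing | 0          
Sales     | 1          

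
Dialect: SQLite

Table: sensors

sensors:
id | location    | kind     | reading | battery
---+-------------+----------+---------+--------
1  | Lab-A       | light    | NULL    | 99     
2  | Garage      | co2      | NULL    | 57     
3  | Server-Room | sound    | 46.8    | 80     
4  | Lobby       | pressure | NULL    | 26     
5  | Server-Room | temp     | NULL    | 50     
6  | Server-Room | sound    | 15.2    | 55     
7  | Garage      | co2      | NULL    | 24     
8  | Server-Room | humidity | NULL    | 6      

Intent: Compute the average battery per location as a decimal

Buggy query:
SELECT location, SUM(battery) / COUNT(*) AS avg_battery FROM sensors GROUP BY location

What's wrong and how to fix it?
Bug: SUM(battery) and COUNT(*) are both integers; the division truncates the fractional part

Fix: Multiply by 1.0 (or CAST to REAL) to force floating-point division

Corrected query:
SELECT location, SUM(battery) * 1.0 / COUNT(*) AS avg_battery FROM sensors GROUP BY location

Result:
location    | avg_battery
------------+------------
Garage      | 40.5       
Lab-A       | 99         
Lobby       | 26         
Server-Room | 47.75      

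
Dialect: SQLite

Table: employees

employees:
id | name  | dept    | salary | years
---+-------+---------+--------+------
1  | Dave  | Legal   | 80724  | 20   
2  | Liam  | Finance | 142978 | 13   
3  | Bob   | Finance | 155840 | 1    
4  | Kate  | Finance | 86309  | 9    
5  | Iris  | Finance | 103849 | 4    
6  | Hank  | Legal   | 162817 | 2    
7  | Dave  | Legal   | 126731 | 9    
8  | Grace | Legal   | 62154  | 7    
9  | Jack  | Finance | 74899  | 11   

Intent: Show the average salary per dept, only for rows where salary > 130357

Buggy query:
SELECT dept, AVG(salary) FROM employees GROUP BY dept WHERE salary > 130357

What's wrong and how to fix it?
Bug: WHERE cannot follow GROUP BY

Fix: Place WHERE between FROM and GROUP BY

Corrected query:
SELECT dept, AVG(salary) FROM employees WHERE salary > 130357 GROUP BY dept

Result:
dept    | AVG(salary)
--------+------------
Finance | 149409     
Legal   | 162817     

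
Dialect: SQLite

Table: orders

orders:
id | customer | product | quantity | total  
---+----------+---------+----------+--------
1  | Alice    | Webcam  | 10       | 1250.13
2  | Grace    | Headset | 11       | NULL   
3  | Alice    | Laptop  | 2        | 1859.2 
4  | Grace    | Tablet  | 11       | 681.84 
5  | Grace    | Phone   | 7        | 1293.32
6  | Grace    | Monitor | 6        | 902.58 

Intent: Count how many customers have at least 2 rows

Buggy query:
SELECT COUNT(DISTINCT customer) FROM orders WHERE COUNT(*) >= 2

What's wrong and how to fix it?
Bug: WHERE filters individual rows, not groups, so a group-level COUNT is invalid there

Fix: Use a subquery that GROUPs and filters with HAVING, then count its rows

Corrected query:
SELECT COUNT(*) FROM (SELECT customer FROM orders GROUP BY customer HAVING COUNT(*) >= 2)

Result:
COUNT(*)
--------
2       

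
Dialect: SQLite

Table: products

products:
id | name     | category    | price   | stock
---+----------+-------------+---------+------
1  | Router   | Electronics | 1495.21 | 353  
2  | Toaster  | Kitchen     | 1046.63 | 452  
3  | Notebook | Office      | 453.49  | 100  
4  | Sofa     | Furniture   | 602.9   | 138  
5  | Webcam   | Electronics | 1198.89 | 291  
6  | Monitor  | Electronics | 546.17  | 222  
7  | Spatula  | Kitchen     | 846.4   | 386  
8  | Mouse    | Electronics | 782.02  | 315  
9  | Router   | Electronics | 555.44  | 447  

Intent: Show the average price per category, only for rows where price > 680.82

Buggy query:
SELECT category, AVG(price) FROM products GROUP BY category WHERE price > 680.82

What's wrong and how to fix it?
Bug: WHERE cannot follow GROUP BY

Fix: Place WHERE between FROM and GROUP BY

Corrected query:
SELECT category, AVG(price) FROM products WHERE price > 680.82 GROUP BY category

Result:
category    | AVG(price) 
------------+------------
Electronics | 1158.706667
Kitchen     | 946.515    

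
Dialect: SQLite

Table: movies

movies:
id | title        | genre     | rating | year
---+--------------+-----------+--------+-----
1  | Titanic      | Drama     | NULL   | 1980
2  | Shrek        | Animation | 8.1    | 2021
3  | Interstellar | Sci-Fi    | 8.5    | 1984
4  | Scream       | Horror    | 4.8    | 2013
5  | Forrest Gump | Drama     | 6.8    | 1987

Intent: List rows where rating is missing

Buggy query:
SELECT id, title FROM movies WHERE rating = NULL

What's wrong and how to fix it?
Bug: '= NULL' is always unknown in SQL three-valued logic, so no rows match

Fix: Replace '= NULL' with 'IS NULL'

Corrected query:
SELECT id, title FROM movies WHERE rating IS NULL

Result:
id | title  
---+--------
1  | Titanic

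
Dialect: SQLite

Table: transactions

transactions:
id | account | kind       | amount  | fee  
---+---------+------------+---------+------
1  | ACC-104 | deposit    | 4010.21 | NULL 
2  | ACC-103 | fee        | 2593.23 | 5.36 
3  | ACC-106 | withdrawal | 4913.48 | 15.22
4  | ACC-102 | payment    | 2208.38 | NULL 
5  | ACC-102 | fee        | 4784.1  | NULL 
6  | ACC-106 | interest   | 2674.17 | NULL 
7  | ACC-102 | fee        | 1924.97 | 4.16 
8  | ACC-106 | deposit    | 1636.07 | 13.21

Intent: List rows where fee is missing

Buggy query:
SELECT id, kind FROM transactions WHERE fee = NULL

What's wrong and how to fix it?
Bug: '= NULL' is always unknown in SQL three-valued logic, so no rows match

Fix: Replace '= NULL' with 'IS NULL'

Corrected query:
SELECT id, kind FROM transactions WHERE fee IS NULL

Result:
id | kind    
---+---------
1  | deposit 
4  | payment 
5  | fee     
6  | interest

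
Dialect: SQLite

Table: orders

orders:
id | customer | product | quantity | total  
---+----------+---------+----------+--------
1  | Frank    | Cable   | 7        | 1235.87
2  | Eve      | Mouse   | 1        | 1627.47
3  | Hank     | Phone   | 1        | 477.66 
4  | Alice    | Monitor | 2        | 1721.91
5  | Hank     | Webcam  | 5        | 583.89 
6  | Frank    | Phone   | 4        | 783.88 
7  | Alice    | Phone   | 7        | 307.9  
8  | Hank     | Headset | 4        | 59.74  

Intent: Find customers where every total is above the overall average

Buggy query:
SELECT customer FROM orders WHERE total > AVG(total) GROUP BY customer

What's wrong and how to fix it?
Bug: WHERE evaluates per row before aggregation, so AVG() is unavailable

Fix: Use a subquery for AVG and a HAVING MIN(...) filter so the condition holds for every row in the group

Corrected query:
SELECT customer FROM orders GROUP BY customer HAVING MIN(total) > (SELECT AVG(total) FROM orders)

Result:
customer
--------
Eve     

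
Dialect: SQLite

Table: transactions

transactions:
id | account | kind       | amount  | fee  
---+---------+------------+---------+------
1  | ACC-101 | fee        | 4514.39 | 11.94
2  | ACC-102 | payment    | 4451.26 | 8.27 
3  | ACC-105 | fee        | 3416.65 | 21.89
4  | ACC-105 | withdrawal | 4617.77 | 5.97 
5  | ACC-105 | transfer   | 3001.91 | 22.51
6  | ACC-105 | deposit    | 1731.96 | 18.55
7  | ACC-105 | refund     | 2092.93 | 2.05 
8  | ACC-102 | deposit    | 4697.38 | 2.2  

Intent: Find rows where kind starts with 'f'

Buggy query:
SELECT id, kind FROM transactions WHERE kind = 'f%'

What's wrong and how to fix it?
Bug: Wildcards only work with LIKE; '=' treats '%' as a literal character

Fix: Replace '=' with LIKE so 'f%' is treated as a pattern

Corrected query:
SELECT id, kind FROM transactions WHERE kind LIKE 'f%'

Result:
id | kind
---+-----
1  | fee 
3  | fee 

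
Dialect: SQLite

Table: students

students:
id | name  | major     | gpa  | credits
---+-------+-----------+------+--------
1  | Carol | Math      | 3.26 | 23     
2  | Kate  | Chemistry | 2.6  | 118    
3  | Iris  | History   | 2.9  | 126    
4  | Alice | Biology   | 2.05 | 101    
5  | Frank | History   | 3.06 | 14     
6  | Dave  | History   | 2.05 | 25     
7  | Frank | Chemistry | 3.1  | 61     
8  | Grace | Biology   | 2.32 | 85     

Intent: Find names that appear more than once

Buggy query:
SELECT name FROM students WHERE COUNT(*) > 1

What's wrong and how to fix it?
Bug: COUNT(*) is an aggregate and cannot be used in WHERE

Fix: GROUP BY name, then filter groups with HAVING COUNT(*) > 1

Corrected query:
SELECT name FROM students GROUP BY name HAVING COUNT(*) > 1

Result:
name 
-----
Frank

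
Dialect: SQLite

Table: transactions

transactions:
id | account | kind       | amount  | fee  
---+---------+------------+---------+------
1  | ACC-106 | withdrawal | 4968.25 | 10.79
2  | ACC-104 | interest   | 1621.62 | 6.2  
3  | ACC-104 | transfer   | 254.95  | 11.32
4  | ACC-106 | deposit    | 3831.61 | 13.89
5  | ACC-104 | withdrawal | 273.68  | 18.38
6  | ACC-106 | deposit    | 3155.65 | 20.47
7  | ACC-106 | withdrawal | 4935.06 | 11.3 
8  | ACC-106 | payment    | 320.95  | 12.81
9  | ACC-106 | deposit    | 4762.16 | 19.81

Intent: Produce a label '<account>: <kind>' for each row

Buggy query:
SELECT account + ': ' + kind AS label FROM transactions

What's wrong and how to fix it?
Bug: '+' is numeric addition; on text columns SQLite converts them to 0 instead of concatenating

Fix: Replace + with || to concatenate text

Corrected query:
SELECT account || ': ' || kind AS label FROM transactions

Result:
label              
-------------------
ACC-106: withdrawal
ACC-104: interest  
ACC-104: transfer  
ACC-106: deposit   
ACC-104: withdrawal
ACC-106: deposit   
ACC-106: withdrawal
ACC-106: payment   
ACC-106: deposit   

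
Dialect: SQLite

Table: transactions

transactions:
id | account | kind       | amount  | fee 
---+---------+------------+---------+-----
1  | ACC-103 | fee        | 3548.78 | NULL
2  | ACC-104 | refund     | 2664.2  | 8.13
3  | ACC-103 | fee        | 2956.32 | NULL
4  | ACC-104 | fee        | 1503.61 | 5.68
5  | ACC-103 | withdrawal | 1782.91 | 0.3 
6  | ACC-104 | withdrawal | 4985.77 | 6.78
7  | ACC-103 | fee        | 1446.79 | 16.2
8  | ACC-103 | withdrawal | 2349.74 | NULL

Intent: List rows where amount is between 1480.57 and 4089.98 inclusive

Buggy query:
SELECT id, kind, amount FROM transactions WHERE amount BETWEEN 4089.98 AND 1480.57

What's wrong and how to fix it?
Bug: BETWEEN expects the lower bound first; with 4089.98 AND 1480.57 the range is empty

Fix: Write BETWEEN 1480.57 AND 4089.98

Corrected query:
SELECT id, kind, amount FROM transactions WHERE amount BETWEEN 1480.57 AND 4089.98

Result:
id | kind       | amount 
---+------------+--------
1  | fee        | 3548.78
2  | refund     | 2664.2 
3  | fee        | 2956.32
4  | fee        | 1503.61
5  | withdrawal | 1782.91
8  | withdrawal | 2349.74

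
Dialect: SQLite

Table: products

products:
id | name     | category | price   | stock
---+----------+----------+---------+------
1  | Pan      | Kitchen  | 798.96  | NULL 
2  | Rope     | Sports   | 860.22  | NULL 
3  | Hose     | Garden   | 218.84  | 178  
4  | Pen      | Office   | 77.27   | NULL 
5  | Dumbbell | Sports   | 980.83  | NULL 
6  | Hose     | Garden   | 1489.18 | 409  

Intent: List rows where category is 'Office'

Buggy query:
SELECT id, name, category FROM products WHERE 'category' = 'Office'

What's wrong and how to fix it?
Bug: Single quotes denote string literals in SQL; the column name is being compared as a constant string

Fix: Reference the column as category without single quotes

Corrected query:
SELECT id, name, category FROM products WHERE category = 'Office'

Result:
id | name | category
---+------+---------
4  | Pen  | Office  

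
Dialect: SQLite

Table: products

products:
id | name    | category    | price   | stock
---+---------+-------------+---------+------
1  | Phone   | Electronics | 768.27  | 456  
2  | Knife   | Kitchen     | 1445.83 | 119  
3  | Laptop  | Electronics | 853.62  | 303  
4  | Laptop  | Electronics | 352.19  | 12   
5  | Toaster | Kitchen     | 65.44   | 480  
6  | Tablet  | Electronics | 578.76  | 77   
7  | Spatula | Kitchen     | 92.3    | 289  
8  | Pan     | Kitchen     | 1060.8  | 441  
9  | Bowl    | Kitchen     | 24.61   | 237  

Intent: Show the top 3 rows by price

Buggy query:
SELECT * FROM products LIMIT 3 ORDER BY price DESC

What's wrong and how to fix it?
Bug: LIMIT must come after ORDER BY

Fix: Sort with ORDER BY, then apply LIMIT

Corrected query:
SELECT * FROM products ORDER BY price DESC LIMIT 3

Result:
id | name   | category    | price   | stock
---+--------+-------------+---------+------
2  | Knife  | Kitchen     | 1445.83 | 119  
8  | Pan    | Kitchen     | 1060.8  | 441  
3  | Laptop | Electronics | 853.62  | 303  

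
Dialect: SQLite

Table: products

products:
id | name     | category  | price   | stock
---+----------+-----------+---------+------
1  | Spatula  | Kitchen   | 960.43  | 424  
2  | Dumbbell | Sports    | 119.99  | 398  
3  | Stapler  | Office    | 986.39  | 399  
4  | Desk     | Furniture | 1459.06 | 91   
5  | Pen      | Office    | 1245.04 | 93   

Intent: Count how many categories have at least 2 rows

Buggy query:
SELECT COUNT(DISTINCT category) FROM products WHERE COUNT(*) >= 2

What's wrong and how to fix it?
Bug: WHERE filters individual rows, not groups, so a group-level COUNT is invalid there

Fix: Group first with HAVING COUNT(*) >= 2, then COUNT the resulting groups

Corrected query:
SELECT COUNT(*) FROM (SELECT category FROM products GROUP BY category HAVING COUNT(*) >= 2)

Result:
COUNT(*)
--------
1       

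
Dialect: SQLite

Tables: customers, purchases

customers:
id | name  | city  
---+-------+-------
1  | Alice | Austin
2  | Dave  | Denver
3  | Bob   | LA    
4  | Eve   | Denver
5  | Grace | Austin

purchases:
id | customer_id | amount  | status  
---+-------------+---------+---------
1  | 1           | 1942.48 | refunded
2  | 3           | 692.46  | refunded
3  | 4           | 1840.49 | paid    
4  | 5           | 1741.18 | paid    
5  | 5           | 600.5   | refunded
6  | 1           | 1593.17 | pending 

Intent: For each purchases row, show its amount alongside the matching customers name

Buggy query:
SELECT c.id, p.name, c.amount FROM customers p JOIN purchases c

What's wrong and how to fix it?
Bug: JOIN with no ON clause produces a cartesian product; every purchases row pairs with every customers row

Fix: Add ON c.customer_id = p.id to the JOIN

Corrected query:
SELECT c.id, p.name, c.amount FROM customers p JOIN purchases c ON c.customer_id = p.id

Result:
id | name  | amount 
---+-------+--------
1  | Alice | 1942.48
2  | Bob   | 692.46 
3  | Eve   | 1840.49
4  | Grace | 1741.18
5  | Grace | 600.5  
6  | Alice | 1593.17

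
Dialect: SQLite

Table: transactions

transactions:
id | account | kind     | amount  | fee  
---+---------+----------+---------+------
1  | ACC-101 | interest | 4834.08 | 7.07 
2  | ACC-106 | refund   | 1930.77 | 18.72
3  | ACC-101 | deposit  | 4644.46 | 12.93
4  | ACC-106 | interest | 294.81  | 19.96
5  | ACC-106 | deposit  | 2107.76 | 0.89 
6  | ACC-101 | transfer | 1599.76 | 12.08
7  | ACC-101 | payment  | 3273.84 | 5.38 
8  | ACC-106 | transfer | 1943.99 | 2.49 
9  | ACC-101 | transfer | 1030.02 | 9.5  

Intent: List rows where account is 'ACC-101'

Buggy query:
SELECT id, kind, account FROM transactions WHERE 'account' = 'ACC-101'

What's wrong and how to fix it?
Bug: 'account' in single quotes is a string literal, not the column; the comparison is literal-vs-literal and never true

Fix: Reference the column as account without single quotes

Corrected query:
SELECT id, kind, account FROM transactions WHERE account = 'ACC-101'

Result:
id | kind     | account
---+----------+--------
1  | interest | ACC-101
3  | deposit  | ACC-101
6  | transfer | ACC-101
7  | payment  | ACC-101
9  | transfer | ACC-101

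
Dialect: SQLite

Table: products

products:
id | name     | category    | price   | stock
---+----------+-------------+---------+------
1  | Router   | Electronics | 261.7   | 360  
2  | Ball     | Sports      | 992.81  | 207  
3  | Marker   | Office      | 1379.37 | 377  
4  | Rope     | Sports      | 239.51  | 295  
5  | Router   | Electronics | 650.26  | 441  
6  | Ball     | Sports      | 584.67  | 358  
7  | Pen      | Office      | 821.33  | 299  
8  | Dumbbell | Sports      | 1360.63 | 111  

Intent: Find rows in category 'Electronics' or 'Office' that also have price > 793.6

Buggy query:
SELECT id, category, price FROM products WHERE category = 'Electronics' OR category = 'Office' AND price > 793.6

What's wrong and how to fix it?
Bug: Without parentheses, AND is evaluated before OR, so the price filter only applies to the 'Office' branch

Fix: Group the OR with parentheses (or use IN), then AND the threshold

Corrected query:
SELECT id, category, price FROM products WHERE (category = 'Electronics' OR category = 'Office') AND price > 793.6

Result:
id | category | price  
---+----------+--------
3  | Office   | 1379.37
7  | Office   | 821.33 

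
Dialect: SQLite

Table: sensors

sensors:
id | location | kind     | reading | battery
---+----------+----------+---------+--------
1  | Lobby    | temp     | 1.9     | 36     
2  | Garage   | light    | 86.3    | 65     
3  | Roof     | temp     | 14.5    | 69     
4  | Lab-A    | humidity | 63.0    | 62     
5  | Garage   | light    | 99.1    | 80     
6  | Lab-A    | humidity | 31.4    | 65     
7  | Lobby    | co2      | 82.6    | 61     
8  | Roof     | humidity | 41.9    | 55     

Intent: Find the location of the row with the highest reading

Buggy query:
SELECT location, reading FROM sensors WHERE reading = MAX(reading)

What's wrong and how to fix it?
Bug: MAX(reading) is an aggregate and cannot be used directly in WHERE

Fix: Wrap MAX in a scalar subquery so WHERE compares against a single value

Corrected query:
SELECT location, reading FROM sensors WHERE reading = (SELECT MAX(reading) FROM sensors)

Result:
location | reading
---------+--------
Garage   | 99.1   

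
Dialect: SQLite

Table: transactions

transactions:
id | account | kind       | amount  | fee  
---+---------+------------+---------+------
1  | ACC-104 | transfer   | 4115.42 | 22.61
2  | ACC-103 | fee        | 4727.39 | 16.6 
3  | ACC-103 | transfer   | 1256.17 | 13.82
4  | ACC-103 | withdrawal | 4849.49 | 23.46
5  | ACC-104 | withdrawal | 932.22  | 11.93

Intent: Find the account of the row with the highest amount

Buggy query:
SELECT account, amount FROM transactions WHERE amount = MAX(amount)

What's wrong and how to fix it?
Bug: WHERE is evaluated per row; an aggregate over the whole table isn't defined there

Fix: Use a subquery: WHERE amount = (SELECT MAX(amount) FROM transactions)

Corrected query:
SELECT account, amount FROM transactions WHERE amount = (SELECT MAX(amount) FROM transactions)

Result:
account | amount 
--------+--------
ACC-103 | 4849.49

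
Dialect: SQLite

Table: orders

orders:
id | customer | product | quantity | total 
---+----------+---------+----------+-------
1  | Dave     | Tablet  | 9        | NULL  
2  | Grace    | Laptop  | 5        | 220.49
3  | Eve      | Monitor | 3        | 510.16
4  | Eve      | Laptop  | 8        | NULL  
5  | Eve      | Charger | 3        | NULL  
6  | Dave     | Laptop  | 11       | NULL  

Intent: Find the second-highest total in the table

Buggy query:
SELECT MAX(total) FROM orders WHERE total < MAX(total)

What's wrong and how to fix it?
Bug: MAX(total) on the right of the comparison is an aggregate-in-WHERE error

Fix: Compute the overall MAX in a subquery, then take MAX of rows below it

Corrected query:
SELECT MAX(total) FROM orders WHERE total < (SELECT MAX(total) FROM orders)

Result:
MAX(total)
----------
220.49    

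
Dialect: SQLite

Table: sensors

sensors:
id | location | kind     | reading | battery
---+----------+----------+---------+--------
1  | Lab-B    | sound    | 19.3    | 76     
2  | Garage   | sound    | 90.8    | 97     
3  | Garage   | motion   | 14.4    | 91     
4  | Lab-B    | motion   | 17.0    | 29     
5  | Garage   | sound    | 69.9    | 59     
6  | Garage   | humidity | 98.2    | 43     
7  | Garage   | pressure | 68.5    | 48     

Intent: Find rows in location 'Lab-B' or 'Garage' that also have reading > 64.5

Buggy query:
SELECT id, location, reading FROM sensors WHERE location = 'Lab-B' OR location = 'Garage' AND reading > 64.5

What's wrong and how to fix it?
Bug: AND binds tighter than OR, so this parses as location = 'Lab-B' OR (location = 'Garage' AND reading > 64.5)

Fix: Group the OR with parentheses (or use IN), then AND the threshold

Corrected query:
SELECT id, location, reading FROM sensors WHERE (location = 'Lab-B' OR location = 'Garage') AND reading > 64.5

Result:
id | location | reading
---+----------+--------
2  | Garage   | 90.8   
5  | Garage   | 69.9   
6  | Garage   | 98.2   
7  | Garage   | 68.5   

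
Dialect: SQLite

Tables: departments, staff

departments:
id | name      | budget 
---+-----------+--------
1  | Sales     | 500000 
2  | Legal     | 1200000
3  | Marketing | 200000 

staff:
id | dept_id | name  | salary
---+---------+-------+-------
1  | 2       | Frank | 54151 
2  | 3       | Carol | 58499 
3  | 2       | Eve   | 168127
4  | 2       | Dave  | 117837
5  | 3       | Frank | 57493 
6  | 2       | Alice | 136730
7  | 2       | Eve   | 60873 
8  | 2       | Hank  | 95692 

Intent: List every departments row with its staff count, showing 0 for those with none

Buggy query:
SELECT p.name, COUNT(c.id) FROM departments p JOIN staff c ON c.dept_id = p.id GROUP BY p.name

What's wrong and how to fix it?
Bug: INNER JOIN drops departments rows that have no matching staff rows

Fix: Switch to LEFT JOIN to retain unmatched parent rows

Corrected query:
SELECT p.name, COUNT(c.id) FROM departments p LEFT JOIN staff c ON c.dept_id = p.id GROUP BY p.name

Result:
name      | COUNT(c.id)
----------+------------
Legal     | 6          
Marketing | 2          
Sales     | 0          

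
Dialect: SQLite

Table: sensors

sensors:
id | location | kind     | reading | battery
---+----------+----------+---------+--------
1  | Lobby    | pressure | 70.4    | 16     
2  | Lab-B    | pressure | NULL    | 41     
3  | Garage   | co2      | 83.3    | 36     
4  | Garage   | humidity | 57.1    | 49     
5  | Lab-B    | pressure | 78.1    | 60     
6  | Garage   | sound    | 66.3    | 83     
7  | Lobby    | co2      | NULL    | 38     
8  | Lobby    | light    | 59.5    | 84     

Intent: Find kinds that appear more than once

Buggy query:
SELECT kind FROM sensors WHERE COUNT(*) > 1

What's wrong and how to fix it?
Bug: COUNT(*) is an aggregate and cannot be used in WHERE

Fix: GROUP BY kind, then filter groups with HAVING COUNT(*) > 1

Corrected query:
SELECT kind FROM sensors GROUP BY kind HAVING COUNT(*) > 1

Result:
kind    
--------
co2     
pressure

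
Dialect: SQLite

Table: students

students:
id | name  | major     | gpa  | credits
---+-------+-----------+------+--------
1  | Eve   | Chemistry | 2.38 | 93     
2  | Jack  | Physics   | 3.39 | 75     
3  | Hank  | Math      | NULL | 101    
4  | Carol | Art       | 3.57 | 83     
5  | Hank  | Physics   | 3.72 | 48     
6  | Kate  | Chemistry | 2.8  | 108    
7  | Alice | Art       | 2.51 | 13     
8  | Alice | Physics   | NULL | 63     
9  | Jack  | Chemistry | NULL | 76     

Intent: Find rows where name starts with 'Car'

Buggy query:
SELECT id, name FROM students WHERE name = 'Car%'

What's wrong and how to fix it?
Bug: '=' compares the literal string including the % character; pattern matching needs LIKE

Fix: Use LIKE for wildcard pattern matching

Corrected query:
SELECT id, name FROM students WHERE name LIKE 'Car%'

Result:
id | name 
---+------
4  | Carol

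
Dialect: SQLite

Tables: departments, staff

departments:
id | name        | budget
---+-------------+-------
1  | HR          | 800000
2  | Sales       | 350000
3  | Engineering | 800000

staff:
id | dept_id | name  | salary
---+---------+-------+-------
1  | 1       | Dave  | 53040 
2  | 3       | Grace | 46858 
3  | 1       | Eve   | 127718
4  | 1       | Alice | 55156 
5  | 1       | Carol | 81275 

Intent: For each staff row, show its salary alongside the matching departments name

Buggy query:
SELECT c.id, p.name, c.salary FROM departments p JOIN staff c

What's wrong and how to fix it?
Bug: Missing join condition: each staff row is matched to all departments rows instead of just its own

Fix: Specify the join condition linking the foreign key to the parent id

Corrected query:
SELECT c.id, p.name, c.salary FROM departments p JOIN staff c ON c.dept_id = p.id

Result:
id | name        | salary
---+-------------+-------
1  | HR          | 53040 
2  | Engineering | 46858 
3  | HR          | 127718
4  | HR          | 55156 
5  | HR          | 81275 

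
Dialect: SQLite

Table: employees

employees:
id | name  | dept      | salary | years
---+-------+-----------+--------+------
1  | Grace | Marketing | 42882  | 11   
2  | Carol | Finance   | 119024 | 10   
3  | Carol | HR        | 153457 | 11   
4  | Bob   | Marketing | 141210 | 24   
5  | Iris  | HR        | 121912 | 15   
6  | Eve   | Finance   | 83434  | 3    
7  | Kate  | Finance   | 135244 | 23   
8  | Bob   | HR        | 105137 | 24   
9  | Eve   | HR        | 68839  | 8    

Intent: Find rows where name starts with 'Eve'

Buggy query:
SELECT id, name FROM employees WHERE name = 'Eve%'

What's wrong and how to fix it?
Bug: Wildcards only work with LIKE; '=' treats '%' as a literal character

Fix: Replace '=' with LIKE so 'Eve%' is treated as a pattern

Corrected query:
SELECT id, name FROM employees WHERE name LIKE 'Eve%'

Result:
id | name
---+-----
6  | Eve 
9  | Eve 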